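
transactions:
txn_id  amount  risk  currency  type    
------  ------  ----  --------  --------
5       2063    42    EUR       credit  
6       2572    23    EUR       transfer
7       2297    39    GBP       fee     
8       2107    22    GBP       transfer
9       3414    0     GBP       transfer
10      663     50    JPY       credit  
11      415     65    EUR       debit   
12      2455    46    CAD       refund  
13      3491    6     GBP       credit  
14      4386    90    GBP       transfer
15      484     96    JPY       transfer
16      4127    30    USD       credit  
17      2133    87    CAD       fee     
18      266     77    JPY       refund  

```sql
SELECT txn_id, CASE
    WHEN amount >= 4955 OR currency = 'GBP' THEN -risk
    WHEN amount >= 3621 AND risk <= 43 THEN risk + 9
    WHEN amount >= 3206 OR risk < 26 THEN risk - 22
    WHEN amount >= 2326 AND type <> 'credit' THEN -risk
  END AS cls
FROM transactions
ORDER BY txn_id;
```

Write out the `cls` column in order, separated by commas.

NULL, 1, -39, -22, 0, NULL, NULL, -46, -6, -90, NULL, 39, NULL, NULL

txn_id=5: (no match → NULL) → NULL
txn_id=6: amount >= 3206 OR risk < 26 → 1
txn_id=7: amount >= 4955 OR currency = 'GBP' → -39
txn_id=8: amount >= 4955 OR currency = 'GBP' → -22
txn_id=9: amount >= 4955 OR currency = 'GBP' → 0
txn_id=10: (no match → NULL) → NULL
txn_id=11: (no match → NULL) → NULL
txn_id=12: amount >= 2326 AND type <> 'credit' → -46
txn_id=13: amount >= 4955 OR currency = 'GBP' → -6
txn_id=14: amount >= 4955 OR currency = 'GBP' → -90
txn_id=15: (no match → NULL) → NULL
txn_id=16: amount >= 3621 AND risk <= 43 → 39
txn_id=17: (no match → NULL) → NULL
txn_id=18: (no match → NULL) → NULL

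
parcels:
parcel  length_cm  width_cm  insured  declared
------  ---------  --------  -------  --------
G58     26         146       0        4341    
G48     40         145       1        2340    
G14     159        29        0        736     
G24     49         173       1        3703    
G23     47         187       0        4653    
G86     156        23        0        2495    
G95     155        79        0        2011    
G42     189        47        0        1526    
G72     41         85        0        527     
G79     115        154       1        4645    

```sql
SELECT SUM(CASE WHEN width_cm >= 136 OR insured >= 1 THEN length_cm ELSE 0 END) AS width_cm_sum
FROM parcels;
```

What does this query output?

277

parcel=G58: ✓ → 26
parcel=G48: ✓ → 40
parcel=G14: ✗
parcel=G24: ✓ → 49
parcel=G23: ✓ → 47
parcel=G86: ✗
parcel=G95: ✗
parcel=G42: ✗
parcel=G72: ✗
parcel=G79: ✓ → 115
width_cm_sum = 26 + 40 + 49 + 47 + 115 = 277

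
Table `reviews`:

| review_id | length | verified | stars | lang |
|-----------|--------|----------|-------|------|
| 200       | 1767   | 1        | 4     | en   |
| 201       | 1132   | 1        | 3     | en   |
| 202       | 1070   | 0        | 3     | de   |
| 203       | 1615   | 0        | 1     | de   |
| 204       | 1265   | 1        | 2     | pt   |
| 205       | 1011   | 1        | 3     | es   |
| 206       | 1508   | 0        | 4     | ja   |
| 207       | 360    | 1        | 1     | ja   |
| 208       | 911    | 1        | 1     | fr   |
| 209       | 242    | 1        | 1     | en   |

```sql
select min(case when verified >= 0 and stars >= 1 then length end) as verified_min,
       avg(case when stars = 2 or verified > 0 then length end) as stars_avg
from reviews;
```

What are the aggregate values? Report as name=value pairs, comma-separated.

verified_min=242, stars_avg=955.4285714286

[verified_min: verified >= 0 and stars >= 1]
review_id=200: ✓ → 1767
review_id=201: ✓ → 1132
review_id=202: ✓ → 1070
review_id=203: ✓ → 1615
review_id=204: ✓ → 1265
review_id=205: ✓ → 1011
review_id=206: ✓ → 1508
review_id=207: ✓ → 360
review_id=208: ✓ → 911
review_id=209: ✓ → 242
verified_min = MIN(1767, 1132, 1070, 1615, 1265, 1011, 1508, 360, 911, 242) = 242
—
[stars_avg: stars = 2 or verified > 0]
review_id=200: ✓ → 1767
review_id=201: ✓ → 1132
review_id=202: ✗
review_id=203: ✗
review_id=204: ✓ → 1265
review_id=205: ✓ → 1011
review_id=206: ✗
review_id=207: ✓ → 360
review_id=208: ✓ → 911
review_id=209: ✓ → 242
stars_avg = (1767 + 1132 + 1265 + 1011 + 360 + 911 + 242) / 7 = 955.4285714286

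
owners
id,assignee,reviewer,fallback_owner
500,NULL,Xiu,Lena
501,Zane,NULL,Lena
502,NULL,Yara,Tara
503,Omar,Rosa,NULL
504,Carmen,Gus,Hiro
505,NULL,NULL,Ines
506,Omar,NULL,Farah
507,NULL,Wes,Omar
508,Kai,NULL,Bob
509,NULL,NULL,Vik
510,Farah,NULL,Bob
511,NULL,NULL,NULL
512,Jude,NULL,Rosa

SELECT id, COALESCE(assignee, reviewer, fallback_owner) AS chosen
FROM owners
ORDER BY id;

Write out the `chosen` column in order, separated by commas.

Xiu, Zane, Yara, Omar, Carmen, Ines, Omar, Wes, Kai, Vik, Farah, NULL, Jude

id=500: assignee=NULL, reviewer=Xiu → Xiu
id=501: assignee=Zane → Zane
id=502: assignee=NULL, reviewer=Yara → Yara
id=503: assignee=Omar → Omar
id=504: assignee=Carmen → Carmen
id=505: assignee=NULL, reviewer=NULL, fallback_owner=Ines → Ines
id=506: assignee=Omar → Omar
id=507: assignee=NULL, reviewer=Wes → Wes
id=508: assignee=Kai → Kai
id=509: assignee=NULL, reviewer=NULL, fallback_owner=Vik → Vik
id=510: assignee=Farah → Farah
id=511: assignee=NULL, reviewer=NULL, fallback_owner=NULL (all NULL) → NULL
id=512: assignee=Jude → Jude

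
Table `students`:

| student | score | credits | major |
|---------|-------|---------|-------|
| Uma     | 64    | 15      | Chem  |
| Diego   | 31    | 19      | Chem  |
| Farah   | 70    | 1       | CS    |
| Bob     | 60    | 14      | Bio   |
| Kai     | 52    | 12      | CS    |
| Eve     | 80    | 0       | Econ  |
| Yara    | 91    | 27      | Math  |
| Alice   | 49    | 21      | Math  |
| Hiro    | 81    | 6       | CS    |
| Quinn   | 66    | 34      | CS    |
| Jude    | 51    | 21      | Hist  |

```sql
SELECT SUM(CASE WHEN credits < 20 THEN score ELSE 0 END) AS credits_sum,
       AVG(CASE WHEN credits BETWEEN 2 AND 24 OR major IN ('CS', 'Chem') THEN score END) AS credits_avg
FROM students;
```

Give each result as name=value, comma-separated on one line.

[credits_sum: credits < 20]
student=Uma: ✓ → 64
student=Diego: ✓ → 31
student=Farah: ✓ → 70
student=Bob: ✓ → 60
student=Kai: ✓ → 52
student=Eve: ✓ → 80
student=Yara: ✗
student=Alice: ✗
student=Hiro: ✓ → 81
student=Quinn: ✗
student=Jude: ✗
credits_sum = 64 + 31 + 70 + 60 + 52 + 80 + 81 = 438
—
[credits_avg: credits BETWEEN 2 AND 24 OR major IN ('CS', 'Chem')]
student=Uma: ✓ → 64
student=Diego: ✓ → 31
student=Farah: ✓ → 70
student=Bob: ✓ → 60
student=Kai: ✓ → 52
student=Eve: ✗
student=Yara: ✗
student=Alice: ✓ → 49
student=Hiro: ✓ → 81
student=Quinn: ✓ → 66
student=Jude: ✓ → 51
credits_avg = (64 + 31 + 70 + 60 + 52 + 49 + 81 + 66 + 51) / 9 = 58.2222222222

credits_sum=438, credits_avg=58.2222222222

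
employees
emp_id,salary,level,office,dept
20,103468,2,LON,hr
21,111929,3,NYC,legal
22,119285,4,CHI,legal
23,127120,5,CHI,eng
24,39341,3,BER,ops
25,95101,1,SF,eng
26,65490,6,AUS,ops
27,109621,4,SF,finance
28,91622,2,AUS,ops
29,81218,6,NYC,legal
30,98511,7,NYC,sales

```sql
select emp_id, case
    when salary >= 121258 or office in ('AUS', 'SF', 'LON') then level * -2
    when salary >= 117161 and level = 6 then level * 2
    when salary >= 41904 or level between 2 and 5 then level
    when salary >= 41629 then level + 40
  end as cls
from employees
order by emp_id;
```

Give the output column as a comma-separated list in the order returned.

-4, 3, 4, -10, 3, -2, -12, -8, -4, 6, 7

emp_id=20: salary >= 121258 or office in ('AUS', 'SF', 'LON') → -4
emp_id=21: salary >= 41904 or level between 2 and 5 → 3
emp_id=22: salary >= 41904 or level between 2 and 5 → 4
emp_id=23: salary >= 121258 or office in ('AUS', 'SF', 'LON') → -10
emp_id=24: salary >= 41904 or level between 2 and 5 → 3
emp_id=25: salary >= 121258 or office in ('AUS', 'SF', 'LON') → -2
emp_id=26: salary >= 121258 or office in ('AUS', 'SF', 'LON') → -12
emp_id=27: salary >= 121258 or office in ('AUS', 'SF', 'LON') → -8
emp_id=28: salary >= 121258 or office in ('AUS', 'SF', 'LON') → -4
emp_id=29: salary >= 41904 or level between 2 and 5 → 6
emp_id=30: salary >= 41904 or level between 2 and 5 → 7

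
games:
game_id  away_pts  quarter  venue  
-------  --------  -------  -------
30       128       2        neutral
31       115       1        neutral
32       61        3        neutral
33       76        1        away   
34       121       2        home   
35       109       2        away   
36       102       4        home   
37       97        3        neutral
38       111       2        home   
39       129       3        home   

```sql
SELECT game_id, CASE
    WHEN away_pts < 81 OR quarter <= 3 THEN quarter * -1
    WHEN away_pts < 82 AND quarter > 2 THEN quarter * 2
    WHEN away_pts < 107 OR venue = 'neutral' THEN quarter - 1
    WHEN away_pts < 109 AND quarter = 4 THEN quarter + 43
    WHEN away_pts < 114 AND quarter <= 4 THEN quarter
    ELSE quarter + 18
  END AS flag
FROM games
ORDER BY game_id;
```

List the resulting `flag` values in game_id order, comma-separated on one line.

-2, -1, -3, -1, -2, -2, 3, -3, -2, -3

game_id=30: away_pts < 81 OR quarter <= 3 → -2
game_id=31: away_pts < 81 OR quarter <= 3 → -1
game_id=32: away_pts < 81 OR quarter <= 3 → -3
game_id=33: away_pts < 81 OR quarter <= 3 → -1
game_id=34: away_pts < 81 OR quarter <= 3 → -2
game_id=35: away_pts < 81 OR quarter <= 3 → -2
game_id=36: away_pts < 107 OR venue = 'neutral' → 3
game_id=37: away_pts < 81 OR quarter <= 3 → -3
game_id=38: away_pts < 81 OR quarter <= 3 → -2
game_id=39: away_pts < 81 OR quarter <= 3 → -3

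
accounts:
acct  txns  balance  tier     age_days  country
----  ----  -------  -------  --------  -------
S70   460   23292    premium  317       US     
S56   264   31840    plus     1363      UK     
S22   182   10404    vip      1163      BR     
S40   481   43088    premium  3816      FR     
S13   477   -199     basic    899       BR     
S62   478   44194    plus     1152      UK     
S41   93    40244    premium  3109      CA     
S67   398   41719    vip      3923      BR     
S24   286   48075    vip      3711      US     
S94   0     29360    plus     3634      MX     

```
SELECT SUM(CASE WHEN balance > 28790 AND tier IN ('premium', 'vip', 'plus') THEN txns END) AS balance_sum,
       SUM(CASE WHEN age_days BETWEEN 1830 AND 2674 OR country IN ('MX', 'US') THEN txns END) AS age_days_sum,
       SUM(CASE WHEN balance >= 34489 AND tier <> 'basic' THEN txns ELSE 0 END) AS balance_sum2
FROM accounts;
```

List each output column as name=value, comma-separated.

balance_sum=2000, age_days_sum=746, balance_sum2=1736

[balance_sum: balance > 28790 AND tier IN ('premium', 'vip', 'plus')]
acct=S70: ✗
acct=S56: ✓ → 264
acct=S22: ✗
acct=S40: ✓ → 481
acct=S13: ✗
acct=S62: ✓ → 478
acct=S41: ✓ → 93
acct=S67: ✓ → 398
acct=S24: ✓ → 286
acct=S94: ✓ → 0
balance_sum = 264 + 481 + 478 + 93 + 398 + 286 = 2000
—
[age_days_sum: age_days BETWEEN 1830 AND 2674 OR country IN ('MX', 'US')]
acct=S70: ✓ → 460
acct=S56: ✗
acct=S22: ✗
acct=S40: ✗
acct=S13: ✗
acct=S62: ✗
acct=S41: ✗
acct=S67: ✗
acct=S24: ✓ → 286
acct=S94: ✓ → 0
age_days_sum = 460 + 286 = 746
—
[balance_sum2: balance >= 34489 AND tier <> 'basic']
acct=S70: ✗
acct=S56: ✗
acct=S22: ✗
acct=S40: ✓ → 481
acct=S13: ✗
acct=S62: ✓ → 478
acct=S41: ✓ → 93
acct=S67: ✓ → 398
acct=S24: ✓ → 286
acct=S94: ✗
balance_sum2 = 481 + 478 + 93 + 398 + 286 = 1736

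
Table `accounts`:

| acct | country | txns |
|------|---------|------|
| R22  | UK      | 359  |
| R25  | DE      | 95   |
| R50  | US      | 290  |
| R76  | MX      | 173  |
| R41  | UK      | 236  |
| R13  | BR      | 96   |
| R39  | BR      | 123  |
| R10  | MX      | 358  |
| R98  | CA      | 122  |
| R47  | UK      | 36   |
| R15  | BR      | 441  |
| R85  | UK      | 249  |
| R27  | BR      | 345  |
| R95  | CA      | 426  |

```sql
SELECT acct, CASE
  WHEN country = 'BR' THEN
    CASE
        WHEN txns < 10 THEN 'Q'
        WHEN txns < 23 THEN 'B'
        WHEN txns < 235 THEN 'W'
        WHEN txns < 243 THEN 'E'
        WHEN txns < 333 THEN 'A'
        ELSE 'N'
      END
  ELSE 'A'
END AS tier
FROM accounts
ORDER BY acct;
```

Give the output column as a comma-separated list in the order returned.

A, W, N, A, A, N, W, A, A, A, A, A, A, A

acct=R10: country='MX' → outer ELSE → A
acct=R13: country='BR' → inner[txns < 235] → W
acct=R15: country='BR' → inner[ELSE] → N
acct=R22: country='UK' → outer ELSE → A
acct=R25: country='DE' → outer ELSE → A
acct=R27: country='BR' → inner[ELSE] → N
acct=R39: country='BR' → inner[txns < 235] → W
acct=R41: country='UK' → outer ELSE → A
acct=R47: country='UK' → outer ELSE → A
acct=R50: country='US' → outer ELSE → A
acct=R76: country='MX' → outer ELSE → A
acct=R85: country='UK' → outer ELSE → A
acct=R95: country='CA' → outer ELSE → A
acct=R98: country='CA' → outer ELSE → A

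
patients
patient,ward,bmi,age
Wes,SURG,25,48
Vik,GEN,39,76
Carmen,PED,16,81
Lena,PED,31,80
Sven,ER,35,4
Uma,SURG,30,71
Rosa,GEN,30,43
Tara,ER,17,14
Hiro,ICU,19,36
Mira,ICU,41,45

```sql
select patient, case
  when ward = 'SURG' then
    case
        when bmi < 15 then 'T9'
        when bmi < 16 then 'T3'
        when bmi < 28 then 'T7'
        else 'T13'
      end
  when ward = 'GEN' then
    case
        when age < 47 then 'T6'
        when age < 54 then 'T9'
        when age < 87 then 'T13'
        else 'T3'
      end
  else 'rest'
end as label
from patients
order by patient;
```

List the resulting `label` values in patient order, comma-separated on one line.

patient=Carmen: ward='PED' → outer ELSE → rest
patient=Hiro: ward='ICU' → outer ELSE → rest
patient=Lena: ward='PED' → outer ELSE → rest
patient=Mira: ward='ICU' → outer ELSE → rest
patient=Rosa: ward='GEN' → inner[age < 47] → T6
patient=Sven: ward='ER' → outer ELSE → rest
patient=Tara: ward='ER' → outer ELSE → rest
patient=Uma: ward='SURG' → inner[ELSE] → T13
patient=Vik: ward='GEN' → inner[age < 87] → T13
patient=Wes: ward='SURG' → inner[bmi < 28] → T7

rest, rest, rest, rest, T6, rest, rest, T13, T13, T7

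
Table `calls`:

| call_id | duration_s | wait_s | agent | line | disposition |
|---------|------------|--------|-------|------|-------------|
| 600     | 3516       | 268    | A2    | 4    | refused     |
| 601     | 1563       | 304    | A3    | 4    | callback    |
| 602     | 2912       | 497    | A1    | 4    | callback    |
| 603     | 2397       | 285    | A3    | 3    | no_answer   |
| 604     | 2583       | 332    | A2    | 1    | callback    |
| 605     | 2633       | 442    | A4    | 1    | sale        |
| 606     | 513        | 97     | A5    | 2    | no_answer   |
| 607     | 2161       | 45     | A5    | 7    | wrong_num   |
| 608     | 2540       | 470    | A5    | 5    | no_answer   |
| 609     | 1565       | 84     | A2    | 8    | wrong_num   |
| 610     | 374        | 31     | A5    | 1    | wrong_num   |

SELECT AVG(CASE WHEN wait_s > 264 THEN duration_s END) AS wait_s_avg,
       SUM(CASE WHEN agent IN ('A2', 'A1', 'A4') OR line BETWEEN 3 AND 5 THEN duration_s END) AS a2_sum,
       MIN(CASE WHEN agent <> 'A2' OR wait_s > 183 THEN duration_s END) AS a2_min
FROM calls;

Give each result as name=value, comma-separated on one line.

wait_s_avg=2592, a2_sum=19709, a2_min=374

[wait_s_avg: wait_s > 264]
call_id=600: ✓ → 3516
call_id=601: ✓ → 1563
call_id=602: ✓ → 2912
call_id=603: ✓ → 2397
call_id=604: ✓ → 2583
call_id=605: ✓ → 2633
call_id=606: ✗
call_id=607: ✗
call_id=608: ✓ → 2540
call_id=609: ✗
call_id=610: ✗
wait_s_avg = (3516 + 1563 + 2912 + 2397 + 2583 + 2633 + 2540) / 7 = 2592
—
[a2_sum: agent IN ('A2', 'A1', 'A4') OR line BETWEEN 3 AND 5]
call_id=600: ✓ → 3516
call_id=601: ✓ → 1563
call_id=602: ✓ → 2912
call_id=603: ✓ → 2397
call_id=604: ✓ → 2583
call_id=605: ✓ → 2633
call_id=606: ✗
call_id=607: ✗
call_id=608: ✓ → 2540
call_id=609: ✓ → 1565
call_id=610: ✗
a2_sum = 3516 + 1563 + 2912 + 2397 + 2583 + 2633 + 2540 + 1565 = 19709
—
[a2_min: agent <> 'A2' OR wait_s > 183]
call_id=600: ✓ → 3516
call_id=601: ✓ → 1563
call_id=602: ✓ → 2912
call_id=603: ✓ → 2397
call_id=604: ✓ → 2583
call_id=605: ✓ → 2633
call_id=606: ✓ → 513
call_id=607: ✓ → 2161
call_id=608: ✓ → 2540
call_id=609: ✗
call_id=610: ✓ → 374
a2_min = MIN(3516, 1563, 2912, 2397, 2583, 2633, 513, 2161, 2540, 374) = 374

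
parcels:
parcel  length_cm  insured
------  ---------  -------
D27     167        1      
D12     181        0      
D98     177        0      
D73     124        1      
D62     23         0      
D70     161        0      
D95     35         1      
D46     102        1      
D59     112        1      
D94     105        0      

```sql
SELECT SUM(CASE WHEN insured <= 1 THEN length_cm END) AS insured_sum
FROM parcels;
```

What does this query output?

parcel=D27: ✓ → 167
parcel=D12: ✓ → 181
parcel=D98: ✓ → 177
parcel=D73: ✓ → 124
parcel=D62: ✓ → 23
parcel=D70: ✓ → 161
parcel=D95: ✓ → 35
parcel=D46: ✓ → 102
parcel=D59: ✓ → 112
parcel=D94: ✓ → 105
insured_sum = 167 + 181 + 177 + 124 + 23 + 161 + 35 + 102 + 112 + 105 = 1187

1187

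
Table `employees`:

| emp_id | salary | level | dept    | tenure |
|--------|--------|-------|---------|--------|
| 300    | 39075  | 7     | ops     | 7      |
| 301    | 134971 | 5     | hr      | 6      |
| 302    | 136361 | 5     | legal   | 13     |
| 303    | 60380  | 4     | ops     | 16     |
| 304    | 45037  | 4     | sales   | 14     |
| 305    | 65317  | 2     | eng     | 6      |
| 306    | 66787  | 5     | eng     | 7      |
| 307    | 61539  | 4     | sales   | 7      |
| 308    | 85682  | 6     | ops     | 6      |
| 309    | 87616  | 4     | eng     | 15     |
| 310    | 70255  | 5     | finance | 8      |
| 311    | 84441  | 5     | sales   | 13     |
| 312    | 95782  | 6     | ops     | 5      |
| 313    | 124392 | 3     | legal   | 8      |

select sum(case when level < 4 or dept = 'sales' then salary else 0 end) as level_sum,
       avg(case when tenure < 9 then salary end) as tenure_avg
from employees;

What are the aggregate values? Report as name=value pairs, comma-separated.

[level_sum: level < 4 or dept = 'sales']
emp_id=300: ✗
emp_id=301: ✗
emp_id=302: ✗
emp_id=303: ✗
emp_id=304: ✓ → 45037
emp_id=305: ✓ → 65317
emp_id=306: ✗
emp_id=307: ✓ → 61539
emp_id=308: ✗
emp_id=309: ✗
emp_id=310: ✗
emp_id=311: ✓ → 84441
emp_id=312: ✗
emp_id=313: ✓ → 124392
level_sum = 45037 + 65317 + 61539 + 84441 + 124392 = 380726
—
[tenure_avg: tenure < 9]
emp_id=300: ✓ → 39075
emp_id=301: ✓ → 134971
emp_id=302: ✗
emp_id=303: ✗
emp_id=304: ✗
emp_id=305: ✓ → 65317
emp_id=306: ✓ → 66787
emp_id=307: ✓ → 61539
emp_id=308: ✓ → 85682
emp_id=309: ✗
emp_id=310: ✓ → 70255
emp_id=311: ✗
emp_id=312: ✓ → 95782
emp_id=313: ✓ → 124392
tenure_avg = (39075 + 134971 + 65317 + 66787 + 61539 + 85682 + 70255 + 95782 + 124392) / 9 = 82644.4444444444

level_sum=380726, tenure_avg=82644.4444444444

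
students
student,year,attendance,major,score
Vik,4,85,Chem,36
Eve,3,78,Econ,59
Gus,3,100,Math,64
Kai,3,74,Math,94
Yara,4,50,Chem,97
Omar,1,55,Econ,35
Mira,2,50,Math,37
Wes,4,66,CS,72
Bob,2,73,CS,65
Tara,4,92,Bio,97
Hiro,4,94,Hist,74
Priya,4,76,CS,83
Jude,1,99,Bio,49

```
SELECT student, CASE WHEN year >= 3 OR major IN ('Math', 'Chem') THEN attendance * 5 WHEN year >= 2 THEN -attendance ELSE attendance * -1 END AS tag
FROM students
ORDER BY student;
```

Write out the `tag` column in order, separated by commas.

-73, 390, 500, 470, -99, 370, 250, -55, 380, 460, 425, 330, 250

student=Bob: year >= 2 → -73
student=Eve: year >= 3 OR major IN ('Math', 'Chem') → 390
student=Gus: year >= 3 OR major IN ('Math', 'Chem') → 500
student=Hiro: year >= 3 OR major IN ('Math', 'Chem') → 470
student=Jude: ELSE → -99
student=Kai: year >= 3 OR major IN ('Math', 'Chem') → 370
student=Mira: year >= 3 OR major IN ('Math', 'Chem') → 250
student=Omar: ELSE → -55
student=Priya: year >= 3 OR major IN ('Math', 'Chem') → 380
student=Tara: year >= 3 OR major IN ('Math', 'Chem') → 460
student=Vik: year >= 3 OR major IN ('Math', 'Chem') → 425
student=Wes: year >= 3 OR major IN ('Math', 'Chem') → 330
student=Yara: year >= 3 OR major IN ('Math', 'Chem') → 250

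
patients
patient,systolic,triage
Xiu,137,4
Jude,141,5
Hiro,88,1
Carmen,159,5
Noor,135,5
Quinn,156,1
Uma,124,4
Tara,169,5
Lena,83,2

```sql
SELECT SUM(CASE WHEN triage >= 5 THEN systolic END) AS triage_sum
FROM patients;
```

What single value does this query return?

604

patient=Xiu: ✗
patient=Jude: ✓ → 141
patient=Hiro: ✗
patient=Carmen: ✓ → 159
patient=Noor: ✓ → 135
patient=Quinn: ✗
patient=Uma: ✗
patient=Tara: ✓ → 169
patient=Lena: ✗
triage_sum = 141 + 159 + 135 + 169 = 604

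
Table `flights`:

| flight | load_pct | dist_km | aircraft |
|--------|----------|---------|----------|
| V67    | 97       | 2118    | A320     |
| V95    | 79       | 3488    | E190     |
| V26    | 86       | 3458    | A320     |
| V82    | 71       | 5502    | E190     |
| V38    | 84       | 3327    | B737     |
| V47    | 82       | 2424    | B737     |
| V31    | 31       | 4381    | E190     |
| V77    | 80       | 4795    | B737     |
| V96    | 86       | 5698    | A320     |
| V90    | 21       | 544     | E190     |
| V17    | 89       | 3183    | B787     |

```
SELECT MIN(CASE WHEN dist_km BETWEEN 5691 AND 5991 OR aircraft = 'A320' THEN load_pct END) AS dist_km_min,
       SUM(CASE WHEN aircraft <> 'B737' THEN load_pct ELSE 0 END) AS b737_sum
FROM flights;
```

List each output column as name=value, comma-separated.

[dist_km_min: dist_km BETWEEN 5691 AND 5991 OR aircraft = 'A320']
flight=V67: ✓ → 97
flight=V95: ✗
flight=V26: ✓ → 86
flight=V82: ✗
flight=V38: ✗
flight=V47: ✗
flight=V31: ✗
flight=V77: ✗
flight=V96: ✓ → 86
flight=V90: ✗
flight=V17: ✗
dist_km_min = MIN(97, 86, 86) = 86
—
[b737_sum: aircraft <> 'B737']
flight=V67: ✓ → 97
flight=V95: ✓ → 79
flight=V26: ✓ → 86
flight=V82: ✓ → 71
flight=V38: ✗
flight=V47: ✗
flight=V31: ✓ → 31
flight=V77: ✗
flight=V96: ✓ → 86
flight=V90: ✓ → 21
flight=V17: ✓ → 89
b737_sum = 97 + 79 + 86 + 71 + 31 + 86 + 21 + 89 = 560

dist_km_min=86, b737_sum=560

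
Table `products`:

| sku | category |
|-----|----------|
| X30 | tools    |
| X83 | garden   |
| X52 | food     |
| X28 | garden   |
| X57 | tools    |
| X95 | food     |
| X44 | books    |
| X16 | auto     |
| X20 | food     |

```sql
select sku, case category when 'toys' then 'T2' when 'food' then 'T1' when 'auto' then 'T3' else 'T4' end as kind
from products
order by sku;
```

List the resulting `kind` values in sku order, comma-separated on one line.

T3, T1, T4, T4, T4, T1, T4, T4, T1

sku=X16: category='auto' → T3
sku=X20: category='food' → T1
sku=X28: ELSE → T4
sku=X30: ELSE → T4
sku=X44: ELSE → T4
sku=X52: category='food' → T1
sku=X57: ELSE → T4
sku=X83: ELSE → T4
sku=X95: category='food' → T1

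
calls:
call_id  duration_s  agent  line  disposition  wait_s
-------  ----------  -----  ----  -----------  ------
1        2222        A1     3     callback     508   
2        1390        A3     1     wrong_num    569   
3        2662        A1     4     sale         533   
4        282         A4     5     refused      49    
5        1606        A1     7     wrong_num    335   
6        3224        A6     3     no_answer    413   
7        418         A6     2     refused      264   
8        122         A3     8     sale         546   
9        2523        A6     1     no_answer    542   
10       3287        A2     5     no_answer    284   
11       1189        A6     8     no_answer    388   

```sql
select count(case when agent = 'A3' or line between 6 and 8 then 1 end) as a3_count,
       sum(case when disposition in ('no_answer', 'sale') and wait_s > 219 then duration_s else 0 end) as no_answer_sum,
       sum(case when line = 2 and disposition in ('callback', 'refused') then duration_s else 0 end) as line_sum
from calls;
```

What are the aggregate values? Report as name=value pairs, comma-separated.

[a3_count: agent = 'A3' or line between 6 and 8]
call_id=1: ✗
call_id=2: ✓ → 1
call_id=3: ✗
call_id=4: ✗
call_id=5: ✓ → 1
call_id=6: ✗
call_id=7: ✗
call_id=8: ✓ → 1
call_id=9: ✗
call_id=10: ✗
call_id=11: ✓ → 1
a3_count = COUNT(1, 1, 1, 1) = 4
—
[no_answer_sum: disposition in ('no_answer', 'sale') and wait_s > 219]
call_id=1: ✗
call_id=2: ✗
call_id=3: ✓ → 2662
call_id=4: ✗
call_id=5: ✗
call_id=6: ✓ → 3224
call_id=7: ✗
call_id=8: ✓ → 122
call_id=9: ✓ → 2523
call_id=10: ✓ → 3287
call_id=11: ✓ → 1189
no_answer_sum = 2662 + 3224 + 122 + 2523 + 3287 + 1189 = 13007
—
[line_sum: line = 2 and disposition in ('callback', 'refused')]
call_id=1: ✗
call_id=2: ✗
call_id=3: ✗
call_id=4: ✗
call_id=5: ✗
call_id=6: ✗
call_id=7: ✓ → 418
call_id=8: ✗
call_id=9: ✗
call_id=10: ✗
call_id=11: ✗
line_sum = 418

a3_count=4, no_answer_sum=13007, line_sum=418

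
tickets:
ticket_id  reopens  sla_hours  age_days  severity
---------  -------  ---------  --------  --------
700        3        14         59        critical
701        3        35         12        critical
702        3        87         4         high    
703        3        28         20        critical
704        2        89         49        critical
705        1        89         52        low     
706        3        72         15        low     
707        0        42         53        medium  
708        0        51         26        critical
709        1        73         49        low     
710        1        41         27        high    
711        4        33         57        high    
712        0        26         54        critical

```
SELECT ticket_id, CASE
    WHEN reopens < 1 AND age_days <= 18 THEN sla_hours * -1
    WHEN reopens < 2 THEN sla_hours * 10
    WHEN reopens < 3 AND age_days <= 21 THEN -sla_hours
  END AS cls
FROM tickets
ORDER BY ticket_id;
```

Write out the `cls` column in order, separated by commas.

NULL, NULL, NULL, NULL, NULL, 890, NULL, 420, 510, 730, 410, NULL, 260

ticket_id=700: (no match → NULL) → NULL
ticket_id=701: (no match → NULL) → NULL
ticket_id=702: (no match → NULL) → NULL
ticket_id=703: (no match → NULL) → NULL
ticket_id=704: (no match → NULL) → NULL
ticket_id=705: reopens < 2 → 890
ticket_id=706: (no match → NULL) → NULL
ticket_id=707: reopens < 2 → 420
ticket_id=708: reopens < 2 → 510
ticket_id=709: reopens < 2 → 730
ticket_id=710: reopens < 2 → 410
ticket_id=711: (no match → NULL) → NULL
ticket_id=712: reopens < 2 → 260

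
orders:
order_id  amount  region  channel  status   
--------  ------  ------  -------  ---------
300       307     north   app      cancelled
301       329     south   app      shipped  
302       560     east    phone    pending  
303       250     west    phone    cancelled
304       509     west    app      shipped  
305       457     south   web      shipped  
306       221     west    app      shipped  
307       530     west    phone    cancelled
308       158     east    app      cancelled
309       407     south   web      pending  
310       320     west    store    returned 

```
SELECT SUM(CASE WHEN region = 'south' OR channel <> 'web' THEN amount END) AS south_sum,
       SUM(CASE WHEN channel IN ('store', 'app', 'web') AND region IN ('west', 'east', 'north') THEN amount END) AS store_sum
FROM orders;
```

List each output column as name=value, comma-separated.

[south_sum: region = 'south' OR channel <> 'web']
order_id=300: ✓ → 307
order_id=301: ✓ → 329
order_id=302: ✓ → 560
order_id=303: ✓ → 250
order_id=304: ✓ → 509
order_id=305: ✓ → 457
order_id=306: ✓ → 221
order_id=307: ✓ → 530
order_id=308: ✓ → 158
order_id=309: ✓ → 407
order_id=310: ✓ → 320
south_sum = 307 + 329 + 560 + 250 + 509 + 457 + 221 + 530 + 158 + 407 + 320 = 4048
—
[store_sum: channel IN ('store', 'app', 'web') AND region IN ('west', 'east', 'north')]
order_id=300: ✓ → 307
order_id=301: ✗
order_id=302: ✗
order_id=303: ✗
order_id=304: ✓ → 509
order_id=305: ✗
order_id=306: ✓ → 221
order_id=307: ✗
order_id=308: ✓ → 158
order_id=309: ✗
order_id=310: ✓ → 320
store_sum = 307 + 509 + 221 + 158 + 320 = 1515

south_sum=4048, store_sum=1515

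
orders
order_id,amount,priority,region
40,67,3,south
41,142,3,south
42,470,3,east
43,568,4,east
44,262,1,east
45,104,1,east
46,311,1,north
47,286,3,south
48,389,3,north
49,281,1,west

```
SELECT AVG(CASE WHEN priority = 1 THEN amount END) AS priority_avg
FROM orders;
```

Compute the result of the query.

239.5

order_id=40: ✗
order_id=41: ✗
order_id=42: ✗
order_id=43: ✗
order_id=44: ✓ → 262
order_id=45: ✓ → 104
order_id=46: ✓ → 311
order_id=47: ✗
order_id=48: ✗
order_id=49: ✓ → 281
priority_avg = (262 + 104 + 311 + 281) / 4 = 239.5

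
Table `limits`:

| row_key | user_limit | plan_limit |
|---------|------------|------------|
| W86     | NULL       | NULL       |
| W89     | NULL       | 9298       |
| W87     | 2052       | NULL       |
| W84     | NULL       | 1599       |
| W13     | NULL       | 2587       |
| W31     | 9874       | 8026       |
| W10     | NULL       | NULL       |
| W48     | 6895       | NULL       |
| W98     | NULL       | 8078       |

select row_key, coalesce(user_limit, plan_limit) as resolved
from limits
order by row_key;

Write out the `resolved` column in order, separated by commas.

NULL, 2587, 9874, 6895, 1599, NULL, 2052, 9298, 8078

row_key=W10: user_limit=NULL, plan_limit=NULL (all NULL) → NULL
row_key=W13: user_limit=NULL, plan_limit=2587 → 2587
row_key=W31: user_limit=9874 → 9874
row_key=W48: user_limit=6895 → 6895
row_key=W84: user_limit=NULL, plan_limit=1599 → 1599
row_key=W86: user_limit=NULL, plan_limit=NULL (all NULL) → NULL
row_key=W87: user_limit=2052 → 2052
row_key=W89: user_limit=NULL, plan_limit=9298 → 9298
row_key=W98: user_limit=NULL, plan_limit=8078 → 8078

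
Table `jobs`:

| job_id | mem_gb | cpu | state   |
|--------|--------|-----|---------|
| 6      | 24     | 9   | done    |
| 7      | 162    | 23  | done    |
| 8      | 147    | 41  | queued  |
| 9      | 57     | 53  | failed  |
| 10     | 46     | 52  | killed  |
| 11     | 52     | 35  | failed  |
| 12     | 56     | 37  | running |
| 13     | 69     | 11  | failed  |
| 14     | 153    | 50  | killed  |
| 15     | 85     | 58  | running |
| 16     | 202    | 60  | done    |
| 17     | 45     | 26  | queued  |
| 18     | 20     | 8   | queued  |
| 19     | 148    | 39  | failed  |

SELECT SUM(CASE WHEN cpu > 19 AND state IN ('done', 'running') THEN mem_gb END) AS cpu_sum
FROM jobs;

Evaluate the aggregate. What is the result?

505

job_id=6: ✗
job_id=7: ✓ → 162
job_id=8: ✗
job_id=9: ✗
job_id=10: ✗
job_id=11: ✗
job_id=12: ✓ → 56
job_id=13: ✗
job_id=14: ✗
job_id=15: ✓ → 85
job_id=16: ✓ → 202
job_id=17: ✗
job_id=18: ✗
job_id=19: ✗
cpu_sum = 162 + 56 + 85 + 202 = 505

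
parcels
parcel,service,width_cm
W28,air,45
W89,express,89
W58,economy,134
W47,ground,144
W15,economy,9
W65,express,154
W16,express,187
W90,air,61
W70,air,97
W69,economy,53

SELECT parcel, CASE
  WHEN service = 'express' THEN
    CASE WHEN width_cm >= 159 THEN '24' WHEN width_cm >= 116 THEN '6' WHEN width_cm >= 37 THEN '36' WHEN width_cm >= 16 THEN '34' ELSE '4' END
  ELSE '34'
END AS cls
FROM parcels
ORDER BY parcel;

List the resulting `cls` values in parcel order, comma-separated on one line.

34, 24, 34, 34, 34, 6, 34, 34, 36, 34

parcel=W15: service='economy' → outer ELSE → 34
parcel=W16: service='express' → inner[width_cm >= 159] → 24
parcel=W28: service='air' → outer ELSE → 34
parcel=W47: service='ground' → outer ELSE → 34
parcel=W58: service='economy' → outer ELSE → 34
parcel=W65: service='express' → inner[width_cm >= 116] → 6
parcel=W69: service='economy' → outer ELSE → 34
parcel=W70: service='air' → outer ELSE → 34
parcel=W89: service='express' → inner[width_cm >= 37] → 36
parcel=W90: service='air' → outer ELSE → 34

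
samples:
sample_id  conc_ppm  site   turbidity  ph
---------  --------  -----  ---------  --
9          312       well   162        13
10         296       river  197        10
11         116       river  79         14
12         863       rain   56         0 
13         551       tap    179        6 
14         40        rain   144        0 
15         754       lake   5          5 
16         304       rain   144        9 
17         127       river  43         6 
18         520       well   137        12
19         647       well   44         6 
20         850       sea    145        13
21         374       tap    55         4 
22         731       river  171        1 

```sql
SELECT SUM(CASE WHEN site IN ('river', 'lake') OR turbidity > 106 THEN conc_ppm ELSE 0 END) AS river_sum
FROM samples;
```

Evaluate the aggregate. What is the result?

4601

sample_id=9: ✓ → 312
sample_id=10: ✓ → 296
sample_id=11: ✓ → 116
sample_id=12: ✗
sample_id=13: ✓ → 551
sample_id=14: ✓ → 40
sample_id=15: ✓ → 754
sample_id=16: ✓ → 304
sample_id=17: ✓ → 127
sample_id=18: ✓ → 520
sample_id=19: ✗
sample_id=20: ✓ → 850
sample_id=21: ✗
sample_id=22: ✓ → 731
river_sum = 312 + 296 + 116 + 551 + 40 + 754 + 304 + 127 + 520 + 850 + 731 = 4601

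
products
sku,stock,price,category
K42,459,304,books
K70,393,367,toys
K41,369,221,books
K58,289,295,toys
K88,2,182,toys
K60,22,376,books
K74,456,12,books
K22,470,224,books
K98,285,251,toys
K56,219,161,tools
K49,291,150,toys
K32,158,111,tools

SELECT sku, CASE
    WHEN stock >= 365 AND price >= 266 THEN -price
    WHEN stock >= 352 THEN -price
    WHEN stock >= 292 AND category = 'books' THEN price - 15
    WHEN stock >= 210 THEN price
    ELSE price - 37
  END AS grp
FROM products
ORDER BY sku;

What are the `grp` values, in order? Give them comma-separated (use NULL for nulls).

-224, 74, -221, -304, 150, 161, 295, 339, -367, -12, 145, 251

sku=K22: stock >= 352 → -224
sku=K32: ELSE → 74
sku=K41: stock >= 352 → -221
sku=K42: stock >= 365 AND price >= 266 → -304
sku=K49: stock >= 210 → 150
sku=K56: stock >= 210 → 161
sku=K58: stock >= 210 → 295
sku=K60: ELSE → 339
sku=K70: stock >= 365 AND price >= 266 → -367
sku=K74: stock >= 352 → -12
sku=K88: ELSE → 145
sku=K98: stock >= 210 → 251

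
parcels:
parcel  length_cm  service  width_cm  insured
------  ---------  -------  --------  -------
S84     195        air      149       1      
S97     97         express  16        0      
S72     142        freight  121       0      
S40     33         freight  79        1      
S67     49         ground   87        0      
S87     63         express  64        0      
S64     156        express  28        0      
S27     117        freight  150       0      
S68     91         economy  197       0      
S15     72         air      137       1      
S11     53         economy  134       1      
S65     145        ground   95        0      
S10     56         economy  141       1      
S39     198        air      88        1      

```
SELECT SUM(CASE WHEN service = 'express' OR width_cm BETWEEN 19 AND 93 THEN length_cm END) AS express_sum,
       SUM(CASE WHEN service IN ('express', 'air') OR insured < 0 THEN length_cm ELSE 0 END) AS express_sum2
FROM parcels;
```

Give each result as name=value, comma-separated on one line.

express_sum=596, express_sum2=781

[express_sum: service = 'express' OR width_cm BETWEEN 19 AND 93]
parcel=S84: ✗
parcel=S97: ✓ → 97
parcel=S72: ✗
parcel=S40: ✓ → 33
parcel=S67: ✓ → 49
parcel=S87: ✓ → 63
parcel=S64: ✓ → 156
parcel=S27: ✗
parcel=S68: ✗
parcel=S15: ✗
parcel=S11: ✗
parcel=S65: ✗
parcel=S10: ✗
parcel=S39: ✓ → 198
express_sum = 97 + 33 + 49 + 63 + 156 + 198 = 596
—
[express_sum2: service IN ('express', 'air') OR insured < 0]
parcel=S84: ✓ → 195
parcel=S97: ✓ → 97
parcel=S72: ✗
parcel=S40: ✗
parcel=S67: ✗
parcel=S87: ✓ → 63
parcel=S64: ✓ → 156
parcel=S27: ✗
parcel=S68: ✗
parcel=S15: ✓ → 72
parcel=S11: ✗
parcel=S65: ✗
parcel=S10: ✗
parcel=S39: ✓ → 198
express_sum2 = 195 + 97 + 63 + 156 + 72 + 198 = 781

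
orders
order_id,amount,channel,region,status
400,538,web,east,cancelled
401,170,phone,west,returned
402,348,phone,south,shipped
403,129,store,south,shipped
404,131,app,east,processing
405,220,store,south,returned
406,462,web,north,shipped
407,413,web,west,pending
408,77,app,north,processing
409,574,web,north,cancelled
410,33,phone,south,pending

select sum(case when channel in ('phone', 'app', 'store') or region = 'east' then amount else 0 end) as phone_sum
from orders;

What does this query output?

1646

order_id=400: ✓ → 538
order_id=401: ✓ → 170
order_id=402: ✓ → 348
order_id=403: ✓ → 129
order_id=404: ✓ → 131
order_id=405: ✓ → 220
order_id=406: ✗
order_id=407: ✗
order_id=408: ✓ → 77
order_id=409: ✗
order_id=410: ✓ → 33
phone_sum = 538 + 170 + 348 + 129 + 131 + 220 + 77 + 33 = 1646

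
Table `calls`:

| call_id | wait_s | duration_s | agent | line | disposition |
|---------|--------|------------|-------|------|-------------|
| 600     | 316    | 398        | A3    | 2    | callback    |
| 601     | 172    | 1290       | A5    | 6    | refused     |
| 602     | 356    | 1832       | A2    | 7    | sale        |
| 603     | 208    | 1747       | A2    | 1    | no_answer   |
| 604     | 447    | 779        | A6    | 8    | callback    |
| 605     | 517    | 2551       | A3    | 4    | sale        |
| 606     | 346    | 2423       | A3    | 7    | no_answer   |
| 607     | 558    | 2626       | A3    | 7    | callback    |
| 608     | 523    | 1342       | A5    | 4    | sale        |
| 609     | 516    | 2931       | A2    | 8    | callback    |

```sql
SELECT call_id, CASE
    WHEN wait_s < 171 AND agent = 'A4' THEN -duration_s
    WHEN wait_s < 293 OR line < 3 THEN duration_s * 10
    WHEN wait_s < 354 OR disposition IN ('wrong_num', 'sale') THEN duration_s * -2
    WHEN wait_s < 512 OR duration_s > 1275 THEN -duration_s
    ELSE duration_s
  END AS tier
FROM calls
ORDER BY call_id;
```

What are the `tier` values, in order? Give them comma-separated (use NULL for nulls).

3980, 12900, -3664, 17470, -779, -5102, -4846, -2626, -2684, -2931

call_id=600: wait_s < 293 OR line < 3 → 3980
call_id=601: wait_s < 293 OR line < 3 → 12900
call_id=602: wait_s < 354 OR disposition IN ('wrong_num', 'sale') → -3664
call_id=603: wait_s < 293 OR line < 3 → 17470
call_id=604: wait_s < 512 OR duration_s > 1275 → -779
call_id=605: wait_s < 354 OR disposition IN ('wrong_num', 'sale') → -5102
call_id=606: wait_s < 354 OR disposition IN ('wrong_num', 'sale') → -4846
call_id=607: wait_s < 512 OR duration_s > 1275 → -2626
call_id=608: wait_s < 354 OR disposition IN ('wrong_num', 'sale') → -2684
call_id=609: wait_s < 512 OR duration_s > 1275 → -2931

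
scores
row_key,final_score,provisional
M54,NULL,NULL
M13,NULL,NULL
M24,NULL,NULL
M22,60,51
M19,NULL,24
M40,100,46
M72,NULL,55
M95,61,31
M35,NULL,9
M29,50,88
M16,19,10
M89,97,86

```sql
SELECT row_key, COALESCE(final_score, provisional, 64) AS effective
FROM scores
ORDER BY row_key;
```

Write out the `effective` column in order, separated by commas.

row_key=M13: final_score=NULL, provisional=NULL, → literal 64 → 64
row_key=M16: final_score=19 → 19
row_key=M19: final_score=NULL, provisional=24 → 24
row_key=M22: final_score=60 → 60
row_key=M24: final_score=NULL, provisional=NULL, → literal 64 → 64
row_key=M29: final_score=50 → 50
row_key=M35: final_score=NULL, provisional=9 → 9
row_key=M40: final_score=100 → 100
row_key=M54: final_score=NULL, provisional=NULL, → literal 64 → 64
row_key=M72: final_score=NULL, provisional=55 → 55
row_key=M89: final_score=97 → 97
row_key=M95: final_score=61 → 61

64, 19, 24, 60, 64, 50, 9, 100, 64, 55, 97, 61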